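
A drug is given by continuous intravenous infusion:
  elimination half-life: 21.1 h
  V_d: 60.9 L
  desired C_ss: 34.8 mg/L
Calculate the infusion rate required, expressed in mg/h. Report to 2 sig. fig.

70 mg/h

k = ln2 / t½ = 0.693147 / 21.1 = 0.03285 h⁻¹
CL = k × Vd = 0.03285 × 60.9 = 2.001 L/h
At steady state, infusion rate R₀ = Css × CL = 34.8 × 2.001 = 69.63 mg/h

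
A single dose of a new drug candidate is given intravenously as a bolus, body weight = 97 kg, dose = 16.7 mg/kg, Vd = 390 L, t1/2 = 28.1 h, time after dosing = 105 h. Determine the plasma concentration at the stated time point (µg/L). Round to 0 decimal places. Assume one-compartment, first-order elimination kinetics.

312 µg/L

Total dose = 16.7 × 97 = 1620 mg
C₀ = Dose / Vd = 1620 / 390 = 4.154 mg/L
k = ln2 / t½ = 0.693147 / 28.1 = 0.02467 h⁻¹
C = C₀ · e^(−k·t) = 4.154 × e^(−0.02467 × 105)
  = 4.154 × 0.07499 = 0.3115 mg/L
Convert: 0.3115 mg/L × 1000 = 311.5 µg/L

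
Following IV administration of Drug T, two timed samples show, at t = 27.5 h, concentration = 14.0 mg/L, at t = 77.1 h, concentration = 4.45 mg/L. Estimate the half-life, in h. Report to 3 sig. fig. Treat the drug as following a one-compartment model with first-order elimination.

k = ln(C₁/C₂) / (t₂ − t₁) = ln(14.0/4.45) / (77.1 − 27.5)
  = 1.146 / 49.60 = 0.02310 h⁻¹
t½ = ln2 / k = 0.693147 / 0.02310 = 30.01 h

30.0 h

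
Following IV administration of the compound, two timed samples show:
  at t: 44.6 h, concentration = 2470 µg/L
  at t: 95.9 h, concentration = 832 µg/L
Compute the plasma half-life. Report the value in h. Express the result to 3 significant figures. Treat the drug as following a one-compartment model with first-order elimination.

k = ln(C₁/C₂) / (t₂ − t₁) = ln(2470/832) / (95.9 − 44.6)
  = 1.088 / 51.30 = 0.02121 h⁻¹
t½ = ln2 / k = 0.693147 / 0.02121 = 32.68 h

32.7 h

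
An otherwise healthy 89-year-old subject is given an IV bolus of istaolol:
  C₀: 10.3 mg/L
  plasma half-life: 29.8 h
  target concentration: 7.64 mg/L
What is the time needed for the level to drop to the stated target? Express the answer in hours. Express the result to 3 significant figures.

12.8 h

k = ln2 / t½ = 0.693147 / 29.8 = 0.02326 h⁻¹
t = ln(C₀ / C) / k = ln(10.30 / 7.64) / 0.02326
  = ln(1.348) / 0.02326 = 0.2986 / 0.02326 = 12.84 h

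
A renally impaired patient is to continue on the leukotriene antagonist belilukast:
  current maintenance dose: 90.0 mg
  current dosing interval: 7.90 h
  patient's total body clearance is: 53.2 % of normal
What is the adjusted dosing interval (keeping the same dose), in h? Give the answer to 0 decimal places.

15 h

To keep the same average steady-state level, dosing rate must scale with clearance.
CL ratio = 53.2 / 100 = 0.5320
New interval (same dose) = 7.90 / 0.5320 = 14.85 h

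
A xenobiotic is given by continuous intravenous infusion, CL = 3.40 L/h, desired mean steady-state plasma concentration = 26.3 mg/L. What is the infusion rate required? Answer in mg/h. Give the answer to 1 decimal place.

89.4 mg/h

At steady state, infusion rate R₀ = Css × CL = 26.3 × 3.400 = 89.42 mg/h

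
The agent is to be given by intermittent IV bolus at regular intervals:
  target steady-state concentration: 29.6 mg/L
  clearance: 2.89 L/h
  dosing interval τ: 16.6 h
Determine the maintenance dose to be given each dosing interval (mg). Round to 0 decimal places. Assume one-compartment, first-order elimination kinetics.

At steady state, Dose/τ = Css × CL.
Dose = Css × CL × τ = 29.6 × 2.890 × 16.6 = 1420 mg

1420 mg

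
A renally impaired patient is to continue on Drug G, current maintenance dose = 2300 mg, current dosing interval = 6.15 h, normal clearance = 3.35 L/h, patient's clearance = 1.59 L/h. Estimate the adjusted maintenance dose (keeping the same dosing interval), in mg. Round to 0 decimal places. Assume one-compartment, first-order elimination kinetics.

1092 mg

To keep the same average steady-state level, dosing rate must scale with clearance.
CL ratio = 1.59 / 3.35 = 0.4746
New dose (same interval) = 2300 × 0.4746 = 1092 mg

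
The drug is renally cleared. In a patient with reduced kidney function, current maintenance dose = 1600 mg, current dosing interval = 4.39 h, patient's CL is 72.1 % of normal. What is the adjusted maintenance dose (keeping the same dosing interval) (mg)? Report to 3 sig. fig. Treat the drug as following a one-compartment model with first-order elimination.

To keep the same average steady-state level, dosing rate must scale with clearance.
CL ratio = 72.1 / 100 = 0.7210
New dose (same interval) = 1600 × 0.7210 = 1154 mg

1150 mg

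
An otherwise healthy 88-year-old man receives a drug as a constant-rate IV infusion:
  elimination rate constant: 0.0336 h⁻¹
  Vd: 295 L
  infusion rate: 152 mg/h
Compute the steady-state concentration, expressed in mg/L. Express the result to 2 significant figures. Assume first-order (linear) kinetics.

15 mg/L

CL = k × Vd = 0.03360 × 295 = 9.912 L/h
At steady state Css = R₀ / CL = 152 / 9.912 = 15.33 mg/L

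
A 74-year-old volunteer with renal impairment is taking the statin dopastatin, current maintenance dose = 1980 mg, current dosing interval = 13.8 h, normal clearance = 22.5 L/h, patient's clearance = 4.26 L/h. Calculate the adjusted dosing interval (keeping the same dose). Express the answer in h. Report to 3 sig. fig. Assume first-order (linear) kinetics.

72.9 h

To keep the same average steady-state level, dosing rate must scale with clearance.
CL ratio = 4.26 / 22.5 = 0.1893
New interval (same dose) = 13.8 / 0.1893 = 72.90 h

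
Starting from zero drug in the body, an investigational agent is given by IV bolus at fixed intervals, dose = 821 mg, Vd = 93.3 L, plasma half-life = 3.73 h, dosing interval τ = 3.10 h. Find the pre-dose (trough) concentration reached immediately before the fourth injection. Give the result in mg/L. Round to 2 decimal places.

C₀ per dose = Dose / Vd = 821 / 93.3 = 8.800 mg/L
k = ln2 / t½ = 0.693147 / 3.73 = 0.1858 h⁻¹
Fraction remaining after one interval: r = e^(−kτ) = e^(−0.1858 × 3.10) = 0.5622
Before dose 4, 3 doses have been given (aged 1τ, 2τ, 3τ).
C_trough = C₀ × (r + r² + … + r^3) = C₀ × r(1−r^3)/(1−r)
        = 8.800 × 0.5622 × (1 − 0.1777) / (1 − 0.5622) = 9.292 mg/L

9.29 mg/L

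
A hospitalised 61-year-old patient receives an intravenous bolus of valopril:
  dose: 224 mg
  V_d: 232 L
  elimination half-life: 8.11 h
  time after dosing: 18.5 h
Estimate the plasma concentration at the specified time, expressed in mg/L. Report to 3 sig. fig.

0.199 mg/L

C₀ = Dose / Vd = 224.0 / 232 = 0.9655 mg/L
k = ln2 / t½ = 0.693147 / 8.11 = 0.08547 h⁻¹
C = C₀ · e^(−k·t) = 0.9655 × e^(−0.08547 × 18.5)
  = 0.9655 × 0.2057 = 0.1986 mg/L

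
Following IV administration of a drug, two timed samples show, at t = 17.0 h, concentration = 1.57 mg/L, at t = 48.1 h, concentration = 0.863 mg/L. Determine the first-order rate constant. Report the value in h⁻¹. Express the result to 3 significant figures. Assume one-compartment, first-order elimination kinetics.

0.0192 h⁻¹

k = ln(C₁/C₂) / (t₂ − t₁) = ln(1.57/0.863) / (48.1 − 17.0)
  = 0.5984 / 31.10 = 0.01924 h⁻¹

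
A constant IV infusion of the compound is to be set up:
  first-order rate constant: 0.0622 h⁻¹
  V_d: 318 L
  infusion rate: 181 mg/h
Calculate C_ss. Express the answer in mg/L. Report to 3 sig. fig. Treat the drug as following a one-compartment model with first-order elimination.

CL = k × Vd = 0.06220 × 318 = 19.78 L/h
At steady state Css = R₀ / CL = 181 / 19.78 = 9.151 mg/L

9.15 mg/L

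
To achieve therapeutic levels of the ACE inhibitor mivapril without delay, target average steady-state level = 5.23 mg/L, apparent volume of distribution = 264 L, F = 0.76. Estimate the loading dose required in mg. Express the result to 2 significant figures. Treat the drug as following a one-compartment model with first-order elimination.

1800 mg

LD = Css × Vd / F = 5.23 × 264 / 0.76 = 1817 mg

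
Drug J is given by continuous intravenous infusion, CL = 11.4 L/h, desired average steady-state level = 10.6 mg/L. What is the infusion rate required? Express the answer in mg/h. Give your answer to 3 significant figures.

At steady state, infusion rate R₀ = Css × CL = 10.6 × 11.40 = 120.8 mg/h

121 mg/h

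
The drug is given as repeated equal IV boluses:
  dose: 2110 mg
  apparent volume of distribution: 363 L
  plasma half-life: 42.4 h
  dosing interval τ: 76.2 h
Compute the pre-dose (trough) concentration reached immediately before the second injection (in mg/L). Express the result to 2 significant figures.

C₀ per dose = Dose / Vd = 2110 / 363 = 5.813 mg/L
k = ln2 / t½ = 0.693147 / 42.4 = 0.01635 h⁻¹
Fraction remaining after one interval: r = e^(−kτ) = e^(−0.01635 × 76.2) = 0.2877
Before dose 2, 1 dose has been given (aged 1τ).
C_trough = C₀ × r = 5.813 × 0.2877 = 1.672 mg/L

1.7 mg/L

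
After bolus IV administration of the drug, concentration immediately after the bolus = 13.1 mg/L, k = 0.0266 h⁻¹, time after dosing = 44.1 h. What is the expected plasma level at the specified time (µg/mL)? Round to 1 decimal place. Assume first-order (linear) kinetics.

C = C₀ · e^(−k·t) = 13.10 × e^(−0.02660 × 44.1)
  = 13.10 × 0.3094 = 4.053 mg/L
(4.053 mg/L = 4.053 µg/mL)

4.1 µg/mL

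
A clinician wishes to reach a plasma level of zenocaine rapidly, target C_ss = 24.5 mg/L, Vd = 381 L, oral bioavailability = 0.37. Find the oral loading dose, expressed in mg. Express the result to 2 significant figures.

LD = Css × Vd / F = 24.5 × 381 / 0.37 = 25230 mg

25000 mg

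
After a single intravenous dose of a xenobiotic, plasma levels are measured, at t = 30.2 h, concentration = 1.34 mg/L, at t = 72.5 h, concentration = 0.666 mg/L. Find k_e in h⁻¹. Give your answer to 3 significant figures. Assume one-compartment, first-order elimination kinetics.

k = ln(C₁/C₂) / (t₂ − t₁) = ln(1.34/0.666) / (72.5 − 30.2)
  = 0.6991 / 42.30 = 0.01653 h⁻¹

0.0165 h⁻¹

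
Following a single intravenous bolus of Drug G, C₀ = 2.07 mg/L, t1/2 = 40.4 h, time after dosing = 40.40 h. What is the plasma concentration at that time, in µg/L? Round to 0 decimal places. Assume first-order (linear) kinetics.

k = ln2 / t½ = 0.693147 / 40.4 = 0.01716 h⁻¹
t / t½ = 40.40 / 40.4 = 1 half-lives
C = C₀ × (1/2)^1 = 2.070 × 0.5000 = 1.035 mg/L
Convert: 1.035 mg/L × 1000 = 1035 µg/L

1035 µg/L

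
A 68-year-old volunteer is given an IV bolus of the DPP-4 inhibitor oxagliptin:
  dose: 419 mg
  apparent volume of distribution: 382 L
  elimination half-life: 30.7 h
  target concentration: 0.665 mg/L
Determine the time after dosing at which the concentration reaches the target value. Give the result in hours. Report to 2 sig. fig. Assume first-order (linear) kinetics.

22 h

C₀ = Dose / Vd = 419.0 / 382 = 1.097 mg/L
k = ln2 / t½ = 0.693147 / 30.7 = 0.02258 h⁻¹
t = ln(C₀ / C) / k = ln(1.097 / 0.665) / 0.02258
  = ln(1.650) / 0.02258 = 0.5008 / 0.02258 = 22.18 h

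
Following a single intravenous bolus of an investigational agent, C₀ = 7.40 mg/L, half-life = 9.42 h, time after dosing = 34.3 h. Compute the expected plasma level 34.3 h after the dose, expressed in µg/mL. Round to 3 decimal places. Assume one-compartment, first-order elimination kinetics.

0.593 µg/mL

k = ln2 / t½ = 0.693147 / 9.42 = 0.07358 h⁻¹
C = C₀ · e^(−k·t) = 7.400 × e^(−0.07358 × 34.3)
  = 7.400 × 0.08015 = 0.5931 mg/L
(0.5931 mg/L = 0.5931 µg/mL)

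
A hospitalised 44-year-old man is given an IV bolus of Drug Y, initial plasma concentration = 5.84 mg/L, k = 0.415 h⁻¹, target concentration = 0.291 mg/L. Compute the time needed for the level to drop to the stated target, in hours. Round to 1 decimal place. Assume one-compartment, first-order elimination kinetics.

t = ln(C₀ / C) / k = ln(5.840 / 0.291) / 0.4150
  = ln(20.07) / 0.4150 = 2.999 / 0.4150 = 7.227 h

7.2 h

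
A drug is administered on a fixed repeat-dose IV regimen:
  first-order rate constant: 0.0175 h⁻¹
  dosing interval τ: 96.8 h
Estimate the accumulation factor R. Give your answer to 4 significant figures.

1.225

e^(−kτ) = e^(−0.01750 × 96.8) = 0.1838
Accumulation ratio R = 1 / (1 − e^(−kτ)) = 1 / (1 − 0.1838) = 1.225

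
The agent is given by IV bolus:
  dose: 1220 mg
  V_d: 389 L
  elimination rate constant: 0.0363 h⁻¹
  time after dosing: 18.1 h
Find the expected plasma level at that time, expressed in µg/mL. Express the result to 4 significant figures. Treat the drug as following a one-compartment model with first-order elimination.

1.626 µg/mL

C₀ = Dose / Vd = 1220 / 389 = 3.136 mg/L
C = C₀ · e^(−k·t) = 3.136 × e^(−0.03630 × 18.1)
  = 3.136 × 0.5184 = 1.626 mg/L
(1.626 mg/L = 1.626 µg/mL)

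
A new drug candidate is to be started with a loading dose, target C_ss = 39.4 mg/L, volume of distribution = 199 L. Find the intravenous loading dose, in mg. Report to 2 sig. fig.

7800 mg

LD = Css × Vd = 39.4 × 199 = 7841 mg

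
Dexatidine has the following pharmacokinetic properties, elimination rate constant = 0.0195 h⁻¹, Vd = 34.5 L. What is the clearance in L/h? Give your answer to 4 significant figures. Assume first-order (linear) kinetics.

0.6728 L/h

CL = k × Vd = 0.0195 × 34.5 = 0.6728 L/h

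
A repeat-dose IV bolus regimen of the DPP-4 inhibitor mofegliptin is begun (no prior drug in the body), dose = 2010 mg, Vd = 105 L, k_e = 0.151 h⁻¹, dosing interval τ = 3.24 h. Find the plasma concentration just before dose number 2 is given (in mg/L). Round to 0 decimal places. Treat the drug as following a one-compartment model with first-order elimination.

12 mg/L

C₀ per dose = Dose / Vd = 2010 / 105 = 19.14 mg/L
Fraction remaining after one interval: r = e^(−kτ) = e^(−0.1510 × 3.24) = 0.6131
Before dose 2, 1 dose has been given (aged 1τ).
C_trough = C₀ × r = 19.14 × 0.6131 = 11.73 mg/L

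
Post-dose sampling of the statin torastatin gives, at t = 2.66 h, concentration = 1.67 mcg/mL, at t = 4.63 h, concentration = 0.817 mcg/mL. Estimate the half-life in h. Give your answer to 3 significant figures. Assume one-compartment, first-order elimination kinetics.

k = ln(C₁/C₂) / (t₂ − t₁) = ln(1.67/0.817) / (4.63 − 2.66)
  = 0.7149 / 1.970 = 0.3629 h⁻¹
t½ = ln2 / k = 0.693147 / 0.3629 = 1.910 h

1.91 h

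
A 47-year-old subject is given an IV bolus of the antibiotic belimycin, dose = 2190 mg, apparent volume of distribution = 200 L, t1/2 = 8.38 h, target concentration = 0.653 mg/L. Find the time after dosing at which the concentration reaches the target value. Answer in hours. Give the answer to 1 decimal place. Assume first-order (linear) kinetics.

C₀ = Dose / Vd = 2190 / 200 = 10.95 mg/L
k = ln2 / t½ = 0.693147 / 8.38 = 0.08271 h⁻¹
t = ln(C₀ / C) / k = ln(10.95 / 0.653) / 0.08271
  = ln(16.77) / 0.08271 = 2.820 / 0.08271 = 34.10 h

34.1 h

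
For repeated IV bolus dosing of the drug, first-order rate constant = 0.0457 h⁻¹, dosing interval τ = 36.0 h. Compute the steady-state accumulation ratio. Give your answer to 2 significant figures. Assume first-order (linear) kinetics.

1.2

e^(−kτ) = e^(−0.04570 × 36.0) = 0.1930
Accumulation ratio R = 1 / (1 − e^(−kτ)) = 1 / (1 − 0.1930) = 1.239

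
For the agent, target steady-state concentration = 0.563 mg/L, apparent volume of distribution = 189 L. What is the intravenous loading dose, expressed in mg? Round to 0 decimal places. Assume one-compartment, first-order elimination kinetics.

LD = Css × Vd = 0.563 × 189 = 106.4 mg

106 mg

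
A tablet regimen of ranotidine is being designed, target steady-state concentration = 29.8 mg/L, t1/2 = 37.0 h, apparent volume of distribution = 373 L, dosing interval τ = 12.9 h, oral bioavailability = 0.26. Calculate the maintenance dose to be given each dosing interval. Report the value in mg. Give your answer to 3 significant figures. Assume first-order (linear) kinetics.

10300 mg

k = ln2 / t½ = 0.693147 / 37.0 = 0.01873 h⁻¹
CL = k × Vd = 0.01873 × 373 = 6.986 L/h
At steady state, F × (Dose/τ) = Css × CL.
Dose = Css × CL × τ / F = 29.8 × 6.986 × 12.9 / 0.26 = 10330 mg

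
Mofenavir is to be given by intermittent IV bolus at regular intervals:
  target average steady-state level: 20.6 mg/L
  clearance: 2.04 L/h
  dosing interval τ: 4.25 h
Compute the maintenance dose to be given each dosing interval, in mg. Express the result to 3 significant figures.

At steady state, Dose/τ = Css × CL.
Dose = Css × CL × τ = 20.6 × 2.040 × 4.25 = 178.6 mg

179 mg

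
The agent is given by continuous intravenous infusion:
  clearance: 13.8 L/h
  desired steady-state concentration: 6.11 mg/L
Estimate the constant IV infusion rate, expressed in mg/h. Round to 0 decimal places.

At steady state, infusion rate R₀ = Css × CL = 6.11 × 13.80 = 84.32 mg/h

84 mg/h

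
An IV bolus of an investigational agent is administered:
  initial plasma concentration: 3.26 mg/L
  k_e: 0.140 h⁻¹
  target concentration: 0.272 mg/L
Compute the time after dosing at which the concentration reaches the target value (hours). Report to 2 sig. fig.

t = ln(C₀ / C) / k = ln(3.260 / 0.272) / 0.1400
  = ln(11.99) / 0.1400 = 2.484 / 0.1400 = 17.74 h

18 h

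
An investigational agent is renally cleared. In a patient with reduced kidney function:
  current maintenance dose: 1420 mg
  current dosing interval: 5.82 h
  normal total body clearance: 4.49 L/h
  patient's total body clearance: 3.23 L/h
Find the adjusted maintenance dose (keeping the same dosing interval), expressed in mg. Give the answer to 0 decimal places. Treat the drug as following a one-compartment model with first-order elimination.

To keep the same average steady-state level, dosing rate must scale with clearance.
CL ratio = 3.23 / 4.49 = 0.7194
New dose (same interval) = 1420 × 0.7194 = 1022 mg

1022 mg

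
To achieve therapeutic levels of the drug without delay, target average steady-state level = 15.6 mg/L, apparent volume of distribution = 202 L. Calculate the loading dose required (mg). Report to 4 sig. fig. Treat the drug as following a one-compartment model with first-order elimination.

3151 mg

LD = Css × Vd = 15.6 × 202 = 3151 mg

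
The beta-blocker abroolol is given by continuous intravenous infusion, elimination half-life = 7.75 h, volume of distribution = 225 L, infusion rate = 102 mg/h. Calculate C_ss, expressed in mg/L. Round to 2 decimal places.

k = ln2 / t½ = 0.693147 / 7.75 = 0.08944 h⁻¹
CL = k × Vd = 0.08944 × 225 = 20.12 L/h
At steady state Css = R₀ / CL = 102 / 20.12 = 5.070 mg/L

5.07 mg/L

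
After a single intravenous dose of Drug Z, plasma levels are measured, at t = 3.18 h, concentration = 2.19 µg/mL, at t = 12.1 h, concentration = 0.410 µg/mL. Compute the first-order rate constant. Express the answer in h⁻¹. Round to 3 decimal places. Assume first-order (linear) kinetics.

0.188 h⁻¹

k = ln(C₁/C₂) / (t₂ − t₁) = ln(2.19/0.410) / (12.1 − 3.18)
  = 1.675 / 8.920 = 0.1878 h⁻¹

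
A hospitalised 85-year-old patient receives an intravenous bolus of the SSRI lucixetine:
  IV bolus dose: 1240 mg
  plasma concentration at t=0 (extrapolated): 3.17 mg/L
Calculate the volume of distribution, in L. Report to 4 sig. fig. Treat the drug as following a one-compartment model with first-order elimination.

Vd = Dose / C₀ = 1240 / 3.17 = 391.2 L

391.2 L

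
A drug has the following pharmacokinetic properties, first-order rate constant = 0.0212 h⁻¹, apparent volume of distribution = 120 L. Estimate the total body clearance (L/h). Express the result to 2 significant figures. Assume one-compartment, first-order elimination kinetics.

2.5 L/h

CL = k × Vd = 0.0212 × 120 = 2.544 L/h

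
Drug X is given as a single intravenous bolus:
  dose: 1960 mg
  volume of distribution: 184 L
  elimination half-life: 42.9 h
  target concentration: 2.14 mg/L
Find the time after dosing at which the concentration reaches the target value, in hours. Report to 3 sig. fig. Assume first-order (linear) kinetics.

C₀ = Dose / Vd = 1960 / 184 = 10.65 mg/L
k = ln2 / t½ = 0.693147 / 42.9 = 0.01616 h⁻¹
t = ln(C₀ / C) / k = ln(10.65 / 2.14) / 0.01616
  = ln(4.977) / 0.01616 = 1.605 / 0.01616 = 99.32 h

99.3 h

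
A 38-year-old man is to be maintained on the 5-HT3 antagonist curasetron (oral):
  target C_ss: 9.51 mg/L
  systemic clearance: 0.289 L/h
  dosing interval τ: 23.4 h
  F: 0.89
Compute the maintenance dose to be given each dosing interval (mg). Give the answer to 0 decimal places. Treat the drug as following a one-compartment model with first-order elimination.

72 mg

At steady state, F × (Dose/τ) = Css × CL.
Dose = Css × CL × τ / F = 9.51 × 0.2890 × 23.4 / 0.89 = 72.26 mg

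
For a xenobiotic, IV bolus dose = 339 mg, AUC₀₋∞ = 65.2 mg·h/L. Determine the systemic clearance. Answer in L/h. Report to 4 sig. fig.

5.199 L/h

CL = Dose / AUC = 339 / 65.2 = 5.199 L/h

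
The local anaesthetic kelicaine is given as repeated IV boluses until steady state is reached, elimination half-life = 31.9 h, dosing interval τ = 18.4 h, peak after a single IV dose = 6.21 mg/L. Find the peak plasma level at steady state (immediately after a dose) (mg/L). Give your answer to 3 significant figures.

18.8 mg/L

k = ln2 / t½ = 0.693147 / 31.9 = 0.02173 h⁻¹
e^(−kτ) = e^(−0.02173 × 18.4) = 0.6704
Accumulation ratio R = 1 / (1 − e^(−kτ)) = 1 / (1 − 0.6704) = 3.034
Steady-state peak = C₀ × R = 6.21 × 3.034 = 18.84 mg/L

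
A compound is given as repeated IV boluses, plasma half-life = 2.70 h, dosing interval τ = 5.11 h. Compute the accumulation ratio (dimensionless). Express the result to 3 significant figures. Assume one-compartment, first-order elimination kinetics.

1.37

k = ln2 / t½ = 0.693147 / 2.70 = 0.2567 h⁻¹
e^(−kτ) = e^(−0.2567 × 5.11) = 0.2694
Accumulation ratio R = 1 / (1 − e^(−kτ)) = 1 / (1 − 0.2694) = 1.369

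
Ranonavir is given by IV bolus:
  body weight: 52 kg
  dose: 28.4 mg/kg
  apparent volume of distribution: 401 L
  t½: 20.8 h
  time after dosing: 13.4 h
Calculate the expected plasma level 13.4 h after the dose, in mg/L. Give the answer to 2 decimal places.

2.36 mg/L

Total dose = 28.4 × 52 = 1477 mg
C₀ = Dose / Vd = 1477 / 401 = 3.683 mg/L
k = ln2 / t½ = 0.693147 / 20.8 = 0.03332 h⁻¹
C = C₀ · e^(−k·t) = 3.683 × e^(−0.03332 × 13.4)
  = 3.683 × 0.6399 = 2.357 mg/L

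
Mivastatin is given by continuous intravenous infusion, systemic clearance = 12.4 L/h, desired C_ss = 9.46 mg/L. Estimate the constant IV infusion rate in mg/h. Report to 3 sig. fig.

117 mg/h

At steady state, infusion rate R₀ = Css × CL = 9.46 × 12.40 = 117.3 mg/h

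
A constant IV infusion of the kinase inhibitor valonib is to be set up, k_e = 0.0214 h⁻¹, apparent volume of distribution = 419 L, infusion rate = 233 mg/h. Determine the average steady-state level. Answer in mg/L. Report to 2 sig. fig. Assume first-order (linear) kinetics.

CL = k × Vd = 0.02140 × 419 = 8.967 L/h
At steady state Css = R₀ / CL = 233 / 8.967 = 25.98 mg/L

26 mg/L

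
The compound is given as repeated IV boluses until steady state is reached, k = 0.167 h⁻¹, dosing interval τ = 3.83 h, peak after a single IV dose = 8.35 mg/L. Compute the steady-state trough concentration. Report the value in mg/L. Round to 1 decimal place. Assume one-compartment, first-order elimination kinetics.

9.3 mg/L

e^(−kτ) = e^(−0.1670 × 3.83) = 0.5275
Accumulation ratio R = 1 / (1 − e^(−kτ)) = 1 / (1 − 0.5275) = 2.116
Steady-state trough = C₀ × R × e^(−kτ) = 8.35 × 2.116 × 0.5275 = 9.320 mg/L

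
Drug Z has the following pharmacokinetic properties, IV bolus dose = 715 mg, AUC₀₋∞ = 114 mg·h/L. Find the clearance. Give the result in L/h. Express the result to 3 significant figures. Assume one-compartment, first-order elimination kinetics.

6.27 L/h

CL = Dose / AUC = 715 / 114 = 6.272 L/h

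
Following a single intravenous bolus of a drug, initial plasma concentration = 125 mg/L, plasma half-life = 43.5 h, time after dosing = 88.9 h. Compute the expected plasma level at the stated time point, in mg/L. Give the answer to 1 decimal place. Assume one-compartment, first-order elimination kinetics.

k = ln2 / t½ = 0.693147 / 43.5 = 0.01593 h⁻¹
C = C₀ · e^(−k·t) = 125.0 × e^(−0.01593 × 88.9)
  = 125.0 × 0.2426 = 30.33 mg/L

30.3 mg/L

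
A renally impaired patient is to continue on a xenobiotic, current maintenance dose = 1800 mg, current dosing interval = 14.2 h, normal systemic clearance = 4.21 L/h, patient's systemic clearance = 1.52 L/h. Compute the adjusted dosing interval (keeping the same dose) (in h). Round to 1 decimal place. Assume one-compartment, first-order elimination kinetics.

39.3 h

To keep the same average steady-state level, dosing rate must scale with clearance.
CL ratio = 1.52 / 4.21 = 0.3610
New interval (same dose) = 14.2 / 0.3610 = 39.34 h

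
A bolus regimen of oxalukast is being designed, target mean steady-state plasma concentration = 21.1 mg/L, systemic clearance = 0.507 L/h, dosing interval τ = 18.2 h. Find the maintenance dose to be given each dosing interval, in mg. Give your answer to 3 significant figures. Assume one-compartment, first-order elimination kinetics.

195 mg

At steady state, Dose/τ = Css × CL.
Dose = Css × CL × τ = 21.1 × 0.5070 × 18.2 = 194.7 mg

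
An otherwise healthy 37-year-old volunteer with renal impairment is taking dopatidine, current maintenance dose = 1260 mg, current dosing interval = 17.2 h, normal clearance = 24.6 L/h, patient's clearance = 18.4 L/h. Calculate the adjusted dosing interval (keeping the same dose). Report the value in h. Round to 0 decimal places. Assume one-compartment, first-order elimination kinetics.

23 h

To keep the same average steady-state level, dosing rate must scale with clearance.
CL ratio = 18.4 / 24.6 = 0.7480
New interval (same dose) = 17.2 / 0.7480 = 22.99 h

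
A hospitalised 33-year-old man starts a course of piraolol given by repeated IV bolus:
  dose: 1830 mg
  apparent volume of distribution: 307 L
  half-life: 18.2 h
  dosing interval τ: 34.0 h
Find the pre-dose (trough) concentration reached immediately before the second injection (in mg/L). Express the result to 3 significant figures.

1.63 mg/L

C₀ per dose = Dose / Vd = 1830 / 307 = 5.961 mg/L
k = ln2 / t½ = 0.693147 / 18.2 = 0.03809 h⁻¹
Fraction remaining after one interval: r = e^(−kτ) = e^(−0.03809 × 34.0) = 0.2739
Before dose 2, 1 dose has been given (aged 1τ).
C_trough = C₀ × r = 5.961 × 0.2739 = 1.633 mg/L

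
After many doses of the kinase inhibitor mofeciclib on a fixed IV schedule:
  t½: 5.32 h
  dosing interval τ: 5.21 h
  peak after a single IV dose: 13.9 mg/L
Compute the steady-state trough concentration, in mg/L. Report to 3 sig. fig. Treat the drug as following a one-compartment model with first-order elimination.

14.3 mg/L

k = ln2 / t½ = 0.693147 / 5.32 = 0.1303 h⁻¹
e^(−kτ) = e^(−0.1303 × 5.21) = 0.5072
Accumulation ratio R = 1 / (1 − e^(−kτ)) = 1 / (1 − 0.5072) = 2.029
Steady-state trough = C₀ × R × e^(−kτ) = 13.9 × 2.029 × 0.5072 = 14.30 mg/L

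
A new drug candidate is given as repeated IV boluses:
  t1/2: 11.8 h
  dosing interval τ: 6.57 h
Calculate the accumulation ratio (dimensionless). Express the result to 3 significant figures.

k = ln2 / t½ = 0.693147 / 11.8 = 0.05874 h⁻¹
e^(−kτ) = e^(−0.05874 × 6.57) = 0.6798
Accumulation ratio R = 1 / (1 − e^(−kτ)) = 1 / (1 − 0.6798) = 3.123

3.12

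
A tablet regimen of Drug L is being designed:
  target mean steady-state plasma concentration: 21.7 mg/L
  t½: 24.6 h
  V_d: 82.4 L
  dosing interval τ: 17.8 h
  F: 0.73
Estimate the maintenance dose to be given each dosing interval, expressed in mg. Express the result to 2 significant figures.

1200 mg

k = ln2 / t½ = 0.693147 / 24.6 = 0.02818 h⁻¹
CL = k × Vd = 0.02818 × 82.4 = 2.322 L/h
At steady state, F × (Dose/τ) = Css × CL.
Dose = Css × CL × τ / F = 21.7 × 2.322 × 17.8 / 0.73 = 1229 mg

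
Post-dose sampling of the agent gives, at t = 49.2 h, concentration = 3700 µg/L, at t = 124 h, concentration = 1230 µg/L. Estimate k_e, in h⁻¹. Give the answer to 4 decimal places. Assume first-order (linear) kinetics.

0.0147 h⁻¹

k = ln(C₁/C₂) / (t₂ − t₁) = ln(3700/1230) / (124 − 49.2)
  = 1.101 / 74.80 = 0.01472 h⁻¹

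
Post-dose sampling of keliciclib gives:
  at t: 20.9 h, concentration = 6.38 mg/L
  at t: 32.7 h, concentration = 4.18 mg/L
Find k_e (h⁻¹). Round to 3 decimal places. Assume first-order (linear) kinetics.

k = ln(C₁/C₂) / (t₂ − t₁) = ln(6.38/4.18) / (32.7 − 20.9)
  = 0.4229 / 11.80 = 0.03584 h⁻¹

0.036 h⁻¹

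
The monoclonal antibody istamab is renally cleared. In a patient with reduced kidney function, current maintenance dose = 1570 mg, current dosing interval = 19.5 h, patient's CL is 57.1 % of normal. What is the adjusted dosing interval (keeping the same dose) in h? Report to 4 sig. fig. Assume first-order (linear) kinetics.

34.15 h

To keep the same average steady-state level, dosing rate must scale with clearance.
CL ratio = 57.1 / 100 = 0.5710
New interval (same dose) = 19.5 / 0.5710 = 34.15 h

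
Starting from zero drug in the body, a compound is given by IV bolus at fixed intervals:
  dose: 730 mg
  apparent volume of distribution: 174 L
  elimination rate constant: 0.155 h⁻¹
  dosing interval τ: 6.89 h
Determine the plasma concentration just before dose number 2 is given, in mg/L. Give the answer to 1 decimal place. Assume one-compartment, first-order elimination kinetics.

1.4 mg/L

C₀ per dose = Dose / Vd = 730 / 174 = 4.195 mg/L
Fraction remaining after one interval: r = e^(−kτ) = e^(−0.1550 × 6.89) = 0.3437
Before dose 2, 1 dose has been given (aged 1τ).
C_trough = C₀ × r = 4.195 × 0.3437 = 1.442 mg/L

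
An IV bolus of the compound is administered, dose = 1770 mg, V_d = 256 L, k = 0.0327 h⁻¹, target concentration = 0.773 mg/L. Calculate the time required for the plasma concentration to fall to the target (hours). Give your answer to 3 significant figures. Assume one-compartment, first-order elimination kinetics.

67.0 h

C₀ = Dose / Vd = 1770 / 256 = 6.914 mg/L
t = ln(C₀ / C) / k = ln(6.914 / 0.773) / 0.03270
  = ln(8.944) / 0.03270 = 2.191 / 0.03270 = 67.00 h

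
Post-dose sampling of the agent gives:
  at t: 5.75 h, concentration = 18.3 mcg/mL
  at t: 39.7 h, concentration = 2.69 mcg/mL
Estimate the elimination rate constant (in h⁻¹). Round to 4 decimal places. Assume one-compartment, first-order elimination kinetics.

0.0565 h⁻¹

k = ln(C₁/C₂) / (t₂ − t₁) = ln(18.3/2.69) / (39.7 − 5.75)
  = 1.917 / 33.95 = 0.05647 h⁻¹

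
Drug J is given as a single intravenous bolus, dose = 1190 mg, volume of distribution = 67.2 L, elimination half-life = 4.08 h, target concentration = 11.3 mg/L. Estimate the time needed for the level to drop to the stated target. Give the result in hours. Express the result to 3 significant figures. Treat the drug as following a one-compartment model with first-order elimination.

2.64 h

C₀ = Dose / Vd = 1190 / 67.2 = 17.71 mg/L
k = ln2 / t½ = 0.693147 / 4.08 = 0.1699 h⁻¹
t = ln(C₀ / C) / k = ln(17.71 / 11.3) / 0.1699
  = ln(1.567) / 0.1699 = 0.4492 / 0.1699 = 2.644 h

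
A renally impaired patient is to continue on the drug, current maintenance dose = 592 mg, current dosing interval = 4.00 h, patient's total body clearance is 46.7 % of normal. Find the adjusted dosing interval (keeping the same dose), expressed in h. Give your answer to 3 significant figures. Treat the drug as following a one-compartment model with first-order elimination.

To keep the same average steady-state level, dosing rate must scale with clearance.
CL ratio = 46.7 / 100 = 0.4670
New interval (same dose) = 4.00 / 0.4670 = 8.565 h

8.57 h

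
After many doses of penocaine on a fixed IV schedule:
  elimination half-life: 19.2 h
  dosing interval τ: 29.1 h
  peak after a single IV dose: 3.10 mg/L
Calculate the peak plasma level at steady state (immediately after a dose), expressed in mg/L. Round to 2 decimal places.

4.77 mg/L

k = ln2 / t½ = 0.693147 / 19.2 = 0.03610 h⁻¹
e^(−kτ) = e^(−0.03610 × 29.1) = 0.3498
Accumulation ratio R = 1 / (1 − e^(−kτ)) = 1 / (1 − 0.3498) = 1.538
Steady-state peak = C₀ × R = 3.10 × 1.538 = 4.768 mg/L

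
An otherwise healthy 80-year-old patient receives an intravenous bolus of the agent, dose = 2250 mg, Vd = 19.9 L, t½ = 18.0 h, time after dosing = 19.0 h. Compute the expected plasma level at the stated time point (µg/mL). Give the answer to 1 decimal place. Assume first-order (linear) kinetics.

C₀ = Dose / Vd = 2250 / 19.9 = 113.1 mg/L
k = ln2 / t½ = 0.693147 / 18.0 = 0.03851 h⁻¹
C = C₀ · e^(−k·t) = 113.1 × e^(−0.03851 × 19.0)
  = 113.1 × 0.4811 = 54.41 mg/L
(54.41 mg/L = 54.41 µg/mL)

54.4 µg/mL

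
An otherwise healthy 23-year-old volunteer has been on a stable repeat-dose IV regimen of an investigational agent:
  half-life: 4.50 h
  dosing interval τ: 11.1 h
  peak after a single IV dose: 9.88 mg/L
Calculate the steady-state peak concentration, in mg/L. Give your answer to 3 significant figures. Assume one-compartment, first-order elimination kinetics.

k = ln2 / t½ = 0.693147 / 4.50 = 0.1540 h⁻¹
e^(−kτ) = e^(−0.1540 × 11.1) = 0.1810
Accumulation ratio R = 1 / (1 − e^(−kτ)) = 1 / (1 − 0.1810) = 1.221
Steady-state peak = C₀ × R = 9.88 × 1.221 = 12.06 mg/L

12.1 mg/L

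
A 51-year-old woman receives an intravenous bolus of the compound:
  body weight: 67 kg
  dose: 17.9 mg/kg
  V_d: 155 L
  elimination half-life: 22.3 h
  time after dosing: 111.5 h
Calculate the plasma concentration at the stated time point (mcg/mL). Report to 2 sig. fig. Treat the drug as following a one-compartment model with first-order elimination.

Total dose = 17.9 × 67 = 1199 mg
C₀ = Dose / Vd = 1199 / 155 = 7.735 mg/L
k = ln2 / t½ = 0.693147 / 22.3 = 0.03108 h⁻¹
t / t½ = 111.5 / 22.3 = 5 half-lives
C = C₀ × (1/2)^5 = 7.735 × 0.03125 = 0.2417 mg/L
(0.2417 mg/L = 0.2417 mcg/mL)

0.24 mcg/mL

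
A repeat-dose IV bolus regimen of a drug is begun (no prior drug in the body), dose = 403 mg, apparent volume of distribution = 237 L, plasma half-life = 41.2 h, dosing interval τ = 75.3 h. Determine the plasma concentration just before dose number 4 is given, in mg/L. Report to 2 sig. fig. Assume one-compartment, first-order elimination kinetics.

0.65 mg/L

C₀ per dose = Dose / Vd = 403 / 237 = 1.700 mg/L
k = ln2 / t½ = 0.693147 / 41.2 = 0.01682 h⁻¹
Fraction remaining after one interval: r = e^(−kτ) = e^(−0.01682 × 75.3) = 0.2818
Before dose 4, 3 doses have been given (aged 1τ, 2τ, 3τ).
C_trough = C₀ × (r + r² + … + r^3) = C₀ × r(1−r^3)/(1−r)
        = 1.700 × 0.2818 × (1 − 0.02238) / (1 − 0.2818) = 0.6521 mg/L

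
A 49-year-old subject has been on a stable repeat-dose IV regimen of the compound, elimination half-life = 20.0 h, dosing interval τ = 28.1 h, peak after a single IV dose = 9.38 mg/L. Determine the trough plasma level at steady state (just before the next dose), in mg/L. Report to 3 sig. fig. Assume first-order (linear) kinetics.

5.69 mg/L

k = ln2 / t½ = 0.693147 / 20.0 = 0.03466 h⁻¹
e^(−kτ) = e^(−0.03466 × 28.1) = 0.3776
Accumulation ratio R = 1 / (1 − e^(−kτ)) = 1 / (1 − 0.3776) = 1.607
Steady-state trough = C₀ × R × e^(−kτ) = 9.38 × 1.607 × 0.3776 = 5.692 mg/L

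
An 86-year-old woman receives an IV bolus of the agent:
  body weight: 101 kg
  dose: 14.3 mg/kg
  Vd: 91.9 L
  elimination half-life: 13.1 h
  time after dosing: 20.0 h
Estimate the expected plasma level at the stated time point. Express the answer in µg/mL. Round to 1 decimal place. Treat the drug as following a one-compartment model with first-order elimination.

Total dose = 14.3 × 101 = 1444 mg
C₀ = Dose / Vd = 1444 / 91.9 = 15.71 mg/L
k = ln2 / t½ = 0.693147 / 13.1 = 0.05291 h⁻¹
C = C₀ · e^(−k·t) = 15.71 × e^(−0.05291 × 20.0)
  = 15.71 × 0.3471 = 5.453 mg/L
(5.453 mg/L = 5.453 µg/mL)

5.5 µg/mL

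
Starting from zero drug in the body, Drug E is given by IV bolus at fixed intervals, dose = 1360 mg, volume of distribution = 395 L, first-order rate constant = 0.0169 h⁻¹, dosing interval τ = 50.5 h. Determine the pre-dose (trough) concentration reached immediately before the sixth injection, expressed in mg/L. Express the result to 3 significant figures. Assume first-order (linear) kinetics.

2.52 mg/L

C₀ per dose = Dose / Vd = 1360 / 395 = 3.443 mg/L
Fraction remaining after one interval: r = e^(−kτ) = e^(−0.01690 × 50.5) = 0.4259
Before dose 6, 5 doses have been given (aged 1τ, 2τ, 3τ, 4τ, 5τ).
C_trough = C₀ × (r + r² + … + r^5) = C₀ × r(1−r^5)/(1−r)
        = 3.443 × 0.4259 × (1 − 0.01401) / (1 − 0.4259) = 2.518 mg/L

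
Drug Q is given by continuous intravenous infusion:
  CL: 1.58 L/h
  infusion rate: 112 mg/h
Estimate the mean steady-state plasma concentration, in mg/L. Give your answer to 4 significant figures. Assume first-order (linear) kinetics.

At steady state Css = R₀ / CL = 112 / 1.580 = 70.89 mg/L

70.89 mg/L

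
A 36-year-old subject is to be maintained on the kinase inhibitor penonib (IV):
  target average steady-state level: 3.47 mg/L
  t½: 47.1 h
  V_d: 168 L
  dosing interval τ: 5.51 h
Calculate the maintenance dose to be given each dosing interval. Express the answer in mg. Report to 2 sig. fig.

k = ln2 / t½ = 0.693147 / 47.1 = 0.01472 h⁻¹
CL = k × Vd = 0.01472 × 168 = 2.473 L/h
At steady state, Dose/τ = Css × CL.
Dose = Css × CL × τ = 3.47 × 2.473 × 5.51 = 47.28 mg

47 mg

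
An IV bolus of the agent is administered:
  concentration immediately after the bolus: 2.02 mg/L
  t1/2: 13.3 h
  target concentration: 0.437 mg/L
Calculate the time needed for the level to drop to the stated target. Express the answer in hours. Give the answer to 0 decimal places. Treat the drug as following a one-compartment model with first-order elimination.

29 h

k = ln2 / t½ = 0.693147 / 13.3 = 0.05212 h⁻¹
t = ln(C₀ / C) / k = ln(2.020 / 0.437) / 0.05212
  = ln(4.622) / 0.05212 = 1.531 / 0.05212 = 29.37 h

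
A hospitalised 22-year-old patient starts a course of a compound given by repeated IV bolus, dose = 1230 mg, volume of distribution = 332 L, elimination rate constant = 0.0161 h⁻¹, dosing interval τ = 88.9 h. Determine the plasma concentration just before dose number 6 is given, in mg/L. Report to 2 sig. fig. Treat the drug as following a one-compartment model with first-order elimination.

1.2 mg/L

C₀ per dose = Dose / Vd = 1230 / 332 = 3.705 mg/L
Fraction remaining after one interval: r = e^(−kτ) = e^(−0.01610 × 88.9) = 0.2390
Before dose 6, 5 doses have been given (aged 1τ, 2τ, 3τ, 4τ, 5τ).
C_trough = C₀ × (r + r² + … + r^5) = C₀ × r(1−r^5)/(1−r)
        = 3.705 × 0.2390 × (1 − 0.0007798) / (1 − 0.2390) = 1.163 mg/L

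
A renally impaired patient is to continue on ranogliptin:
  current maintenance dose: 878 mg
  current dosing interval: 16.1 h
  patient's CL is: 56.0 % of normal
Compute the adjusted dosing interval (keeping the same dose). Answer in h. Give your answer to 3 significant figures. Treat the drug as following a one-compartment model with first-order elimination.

28.8 h

To keep the same average steady-state level, dosing rate must scale with clearance.
CL ratio = 56.0 / 100 = 0.5600
New interval (same dose) = 16.1 / 0.5600 = 28.75 h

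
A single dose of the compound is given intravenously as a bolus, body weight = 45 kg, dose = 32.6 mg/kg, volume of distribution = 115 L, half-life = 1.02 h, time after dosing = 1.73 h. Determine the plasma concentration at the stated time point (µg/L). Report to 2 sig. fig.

Total dose = 32.6 × 45 = 1467 mg
C₀ = Dose / Vd = 1467 / 115 = 12.76 mg/L
k = ln2 / t½ = 0.693147 / 1.02 = 0.6796 h⁻¹
C = C₀ · e^(−k·t) = 12.76 × e^(−0.6796 × 1.73)
  = 12.76 × 0.3086 = 3.938 mg/L
Convert: 3.938 mg/L × 1000 = 3938 µg/L

3900 µg/L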